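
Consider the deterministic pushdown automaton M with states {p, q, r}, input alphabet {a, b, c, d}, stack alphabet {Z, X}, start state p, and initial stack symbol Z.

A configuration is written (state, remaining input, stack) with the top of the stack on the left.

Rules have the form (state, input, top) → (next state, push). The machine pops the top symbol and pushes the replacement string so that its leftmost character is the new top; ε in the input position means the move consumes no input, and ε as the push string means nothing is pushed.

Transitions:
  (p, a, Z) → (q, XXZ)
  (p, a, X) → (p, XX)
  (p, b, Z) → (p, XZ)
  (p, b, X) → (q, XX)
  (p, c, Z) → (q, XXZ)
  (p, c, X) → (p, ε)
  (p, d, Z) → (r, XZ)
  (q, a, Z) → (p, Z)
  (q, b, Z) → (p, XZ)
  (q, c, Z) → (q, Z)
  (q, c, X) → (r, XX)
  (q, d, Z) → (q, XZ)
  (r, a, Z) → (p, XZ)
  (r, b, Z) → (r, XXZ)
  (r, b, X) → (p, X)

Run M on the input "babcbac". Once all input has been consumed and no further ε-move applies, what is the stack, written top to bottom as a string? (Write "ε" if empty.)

XXXXZ

(p, babcbac, Z)
  read b, top Z: go to p, push XZ → (p, abcbac, XZ)
  read a, top X: go to p, push XX → (p, bcbac, XXZ)
  read b, top X: go to q, push XX → (q, cbac, XXXZ)
  read c, top X: go to r, push XX → (r, bac, XXXXZ)
  read b, top X: go to p, push X → (p, ac, XXXXZ)
  read a, top X: go to p, push XX → (p, c, XXXXXZ)
  read c, top X: go to p, push ε → (p, ε, XXXXZ)
All input consumed in state p with stack XXXXZ.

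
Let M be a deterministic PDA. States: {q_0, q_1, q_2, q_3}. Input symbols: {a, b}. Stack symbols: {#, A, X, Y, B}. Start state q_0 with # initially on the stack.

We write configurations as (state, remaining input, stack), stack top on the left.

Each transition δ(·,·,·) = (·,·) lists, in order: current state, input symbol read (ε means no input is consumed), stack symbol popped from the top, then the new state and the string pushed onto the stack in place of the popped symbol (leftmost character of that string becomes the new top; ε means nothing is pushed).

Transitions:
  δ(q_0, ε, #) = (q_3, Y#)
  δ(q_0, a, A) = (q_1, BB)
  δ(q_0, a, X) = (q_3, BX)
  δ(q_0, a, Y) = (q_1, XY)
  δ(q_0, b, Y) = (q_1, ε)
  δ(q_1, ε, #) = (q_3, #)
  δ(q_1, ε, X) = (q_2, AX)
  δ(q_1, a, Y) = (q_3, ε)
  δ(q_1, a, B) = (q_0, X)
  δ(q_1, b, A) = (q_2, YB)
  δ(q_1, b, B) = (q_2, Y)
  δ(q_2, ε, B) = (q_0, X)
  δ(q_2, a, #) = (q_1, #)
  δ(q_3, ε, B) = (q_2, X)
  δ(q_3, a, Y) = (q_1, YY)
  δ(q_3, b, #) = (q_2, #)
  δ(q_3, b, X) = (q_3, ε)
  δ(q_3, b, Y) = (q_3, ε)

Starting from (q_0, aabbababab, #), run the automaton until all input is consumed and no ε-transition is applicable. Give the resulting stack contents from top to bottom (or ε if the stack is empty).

(q_0, aabbababab, #)
  ε-move, top #: go to q_3, push Y# → (q_3, aabbababab, Y#)
  read a, top Y: go to q_1, push YY → (q_1, abbababab, YY#)
  read a, top Y: go to q_3, push ε → (q_3, bbababab, Y#)
  read b, top Y: go to q_3, push ε → (q_3, bababab, #)
  read b, top #: go to q_2, push # → (q_2, ababab, #)
  read a, top #: go to q_1, push # → (q_1, babab, #)
  ε-move, top #: go to q_3, push # → (q_3, babab, #)
  read b, top #: go to q_2, push # → (q_2, abab, #)
  read a, top #: go to q_1, push # → (q_1, bab, #)
  ε-move, top #: go to q_3, push # → (q_3, bab, #)
  read b, top #: go to q_2, push # → (q_2, ab, #)
  read a, top #: go to q_1, push # → (q_1, b, #)
  ε-move, top #: go to q_3, push # → (q_3, b, #)
  read b, top #: go to q_2, push # → (q_2, ε, #)
All input consumed in state q_2 with stack #.

#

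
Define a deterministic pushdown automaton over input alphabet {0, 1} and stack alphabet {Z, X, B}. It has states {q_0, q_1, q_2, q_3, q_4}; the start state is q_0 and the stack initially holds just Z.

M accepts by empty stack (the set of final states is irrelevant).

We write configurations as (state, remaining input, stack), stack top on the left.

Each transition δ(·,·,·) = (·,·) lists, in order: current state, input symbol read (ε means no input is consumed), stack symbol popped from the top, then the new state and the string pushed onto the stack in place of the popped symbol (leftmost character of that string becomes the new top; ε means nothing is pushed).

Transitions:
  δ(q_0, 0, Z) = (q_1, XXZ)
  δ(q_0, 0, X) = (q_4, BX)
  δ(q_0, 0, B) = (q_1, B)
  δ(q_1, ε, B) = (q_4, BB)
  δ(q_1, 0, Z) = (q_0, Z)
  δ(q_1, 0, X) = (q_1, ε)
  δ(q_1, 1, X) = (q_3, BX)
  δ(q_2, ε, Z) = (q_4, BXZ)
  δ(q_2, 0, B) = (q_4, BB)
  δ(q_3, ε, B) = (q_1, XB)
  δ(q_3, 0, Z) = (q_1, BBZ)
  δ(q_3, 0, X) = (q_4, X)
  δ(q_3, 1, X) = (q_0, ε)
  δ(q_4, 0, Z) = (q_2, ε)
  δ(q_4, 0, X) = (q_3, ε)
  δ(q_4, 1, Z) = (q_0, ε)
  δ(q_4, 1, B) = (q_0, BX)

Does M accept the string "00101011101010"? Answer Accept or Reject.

(q_0, 00101011101010, Z)
  read 0, top Z: go to q_1, push XXZ → (q_1, 0101011101010, XXZ)
  read 0, top X: go to q_1, push ε → (q_1, 101011101010, XZ)
  read 1, top X: go to q_3, push BX → (q_3, 01011101010, BXZ)
  ε-move, top B: go to q_1, push XB → (q_1, 01011101010, XBXZ)
  read 0, top X: go to q_1, push ε → (q_1, 1011101010, BXZ)
  ε-move, top B: go to q_4, push BB → (q_4, 1011101010, BBXZ)
  read 1, top B: go to q_0, push BX → (q_0, 011101010, BXBXZ)
  read 0, top B: go to q_1, push B → (q_1, 11101010, BXBXZ)
  ε-move, top B: go to q_4, push BB → (q_4, 11101010, BBXBXZ)
  read 1, top B: go to q_0, push BX → (q_0, 1101010, BXBXBXZ)
No transition applies at (q_0, 1101010, BXBXBXZ); input not fully consumed.

Reject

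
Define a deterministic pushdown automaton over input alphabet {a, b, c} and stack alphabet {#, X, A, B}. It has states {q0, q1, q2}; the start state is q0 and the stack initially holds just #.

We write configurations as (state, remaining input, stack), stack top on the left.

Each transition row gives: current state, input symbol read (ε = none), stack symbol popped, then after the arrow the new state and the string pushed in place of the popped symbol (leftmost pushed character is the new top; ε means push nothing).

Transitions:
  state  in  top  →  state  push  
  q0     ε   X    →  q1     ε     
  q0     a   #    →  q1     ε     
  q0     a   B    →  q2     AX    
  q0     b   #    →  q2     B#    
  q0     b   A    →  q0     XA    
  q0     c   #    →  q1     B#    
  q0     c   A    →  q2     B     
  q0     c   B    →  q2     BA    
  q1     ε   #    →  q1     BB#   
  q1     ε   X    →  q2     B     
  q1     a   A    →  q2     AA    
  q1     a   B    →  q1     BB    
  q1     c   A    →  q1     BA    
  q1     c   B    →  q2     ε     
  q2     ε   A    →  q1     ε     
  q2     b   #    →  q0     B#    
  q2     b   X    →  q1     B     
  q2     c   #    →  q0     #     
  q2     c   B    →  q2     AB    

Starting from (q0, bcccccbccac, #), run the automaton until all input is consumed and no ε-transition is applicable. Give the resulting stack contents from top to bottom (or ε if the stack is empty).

BA#

(q0, bcccccbccac, #) ⊢ (q2, cccccbccac, B#) ⊢ (q2, ccccbccac, AB#) ⊢ (q1, ccccbccac, B#) ⊢ (q2, cccbccac, #) ⊢ (q0, ccbccac, #) ⊢ (q1, cbccac, B#) ⊢ (q2, bccac, #) ⊢ (q0, ccac, B#) ⊢ (q2, cac, BA#) ⊢ (q2, ac, ABA#) ⊢ (q1, ac, BA#) ⊢ (q1, c, BBA#) ⊢ (q2, ε, BA#)
All input consumed in state q2 with stack BA#.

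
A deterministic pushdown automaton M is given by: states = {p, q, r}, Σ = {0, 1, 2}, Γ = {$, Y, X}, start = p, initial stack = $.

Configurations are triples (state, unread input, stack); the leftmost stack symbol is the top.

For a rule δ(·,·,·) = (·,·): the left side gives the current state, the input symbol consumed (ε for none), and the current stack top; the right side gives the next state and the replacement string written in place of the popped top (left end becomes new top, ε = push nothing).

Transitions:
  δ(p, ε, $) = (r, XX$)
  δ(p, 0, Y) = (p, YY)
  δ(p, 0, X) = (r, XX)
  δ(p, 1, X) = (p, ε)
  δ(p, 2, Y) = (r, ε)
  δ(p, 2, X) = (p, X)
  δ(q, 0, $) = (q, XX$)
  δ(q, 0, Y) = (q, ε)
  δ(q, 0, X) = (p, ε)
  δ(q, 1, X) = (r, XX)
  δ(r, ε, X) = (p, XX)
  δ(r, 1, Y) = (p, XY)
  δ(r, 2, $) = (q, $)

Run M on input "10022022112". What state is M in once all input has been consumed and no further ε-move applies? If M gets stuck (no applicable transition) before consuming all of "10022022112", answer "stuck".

(p, 10022022112, $) ⊢ (r, 10022022112, XX$) ⊢ (p, 10022022112, XXX$) ⊢ (p, 0022022112, XX$) ⊢ (r, 022022112, XXX$) ⊢ (p, 022022112, XXXX$) ⊢ (r, 22022112, XXXXX$) ⊢ (p, 22022112, XXXXXX$) ⊢ (p, 2022112, XXXXXX$) ⊢ (p, 022112, XXXXXX$) ⊢ (r, 22112, XXXXXXX$) ⊢ (p, 22112, XXXXXXXX$) ⊢ (p, 2112, XXXXXXXX$) ⊢ (p, 112, XXXXXXXX$) ⊢ (p, 12, XXXXXXX$) ⊢ (p, 2, XXXXXX$) ⊢ (p, ε, XXXXXX$)
All input consumed; M is in state p.

p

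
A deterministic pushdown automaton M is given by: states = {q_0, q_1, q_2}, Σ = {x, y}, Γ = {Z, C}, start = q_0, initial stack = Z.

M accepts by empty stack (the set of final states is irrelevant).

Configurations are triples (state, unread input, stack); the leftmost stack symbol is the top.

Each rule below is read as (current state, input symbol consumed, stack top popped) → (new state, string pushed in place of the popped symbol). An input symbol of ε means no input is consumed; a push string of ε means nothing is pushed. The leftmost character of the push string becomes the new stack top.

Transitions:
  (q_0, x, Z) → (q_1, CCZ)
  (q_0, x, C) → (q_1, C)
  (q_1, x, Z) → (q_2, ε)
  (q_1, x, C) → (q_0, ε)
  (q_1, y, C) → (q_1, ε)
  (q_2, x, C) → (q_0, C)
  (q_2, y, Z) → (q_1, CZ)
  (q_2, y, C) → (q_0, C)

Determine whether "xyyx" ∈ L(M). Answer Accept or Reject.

Accept

(q_0, xyyx, Z) ⊢ (q_1, yyx, CCZ) ⊢ (q_1, yx, CZ) ⊢ (q_1, x, Z) ⊢ (q_2, ε, ε)
All input consumed and the stack is empty.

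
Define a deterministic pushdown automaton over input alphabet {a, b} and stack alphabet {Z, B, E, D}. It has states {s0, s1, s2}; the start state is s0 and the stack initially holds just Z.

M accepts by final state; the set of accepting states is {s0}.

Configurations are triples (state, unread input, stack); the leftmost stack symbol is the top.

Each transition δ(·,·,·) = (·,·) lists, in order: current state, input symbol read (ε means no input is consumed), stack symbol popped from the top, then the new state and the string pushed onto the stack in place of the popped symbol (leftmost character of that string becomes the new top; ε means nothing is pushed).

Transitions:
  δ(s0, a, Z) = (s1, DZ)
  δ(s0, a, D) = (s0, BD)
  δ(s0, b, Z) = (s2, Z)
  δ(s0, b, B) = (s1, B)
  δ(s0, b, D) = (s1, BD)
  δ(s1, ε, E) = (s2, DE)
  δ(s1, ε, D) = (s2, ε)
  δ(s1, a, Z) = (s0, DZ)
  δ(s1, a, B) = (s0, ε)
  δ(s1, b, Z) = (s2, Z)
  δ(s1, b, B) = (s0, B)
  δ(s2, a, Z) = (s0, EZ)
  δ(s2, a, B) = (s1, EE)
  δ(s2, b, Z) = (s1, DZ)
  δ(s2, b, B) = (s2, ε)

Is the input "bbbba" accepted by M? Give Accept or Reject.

Accept

(s0, bbbba, Z) ⊢ (s2, bbba, Z) ⊢ (s1, bba, DZ) ⊢ (s2, bba, Z) ⊢ (s1, ba, DZ) ⊢ (s2, ba, Z) ⊢ (s1, a, DZ) ⊢ (s2, a, Z) ⊢ (s0, ε, EZ)
All input consumed; state s0 ∈ F.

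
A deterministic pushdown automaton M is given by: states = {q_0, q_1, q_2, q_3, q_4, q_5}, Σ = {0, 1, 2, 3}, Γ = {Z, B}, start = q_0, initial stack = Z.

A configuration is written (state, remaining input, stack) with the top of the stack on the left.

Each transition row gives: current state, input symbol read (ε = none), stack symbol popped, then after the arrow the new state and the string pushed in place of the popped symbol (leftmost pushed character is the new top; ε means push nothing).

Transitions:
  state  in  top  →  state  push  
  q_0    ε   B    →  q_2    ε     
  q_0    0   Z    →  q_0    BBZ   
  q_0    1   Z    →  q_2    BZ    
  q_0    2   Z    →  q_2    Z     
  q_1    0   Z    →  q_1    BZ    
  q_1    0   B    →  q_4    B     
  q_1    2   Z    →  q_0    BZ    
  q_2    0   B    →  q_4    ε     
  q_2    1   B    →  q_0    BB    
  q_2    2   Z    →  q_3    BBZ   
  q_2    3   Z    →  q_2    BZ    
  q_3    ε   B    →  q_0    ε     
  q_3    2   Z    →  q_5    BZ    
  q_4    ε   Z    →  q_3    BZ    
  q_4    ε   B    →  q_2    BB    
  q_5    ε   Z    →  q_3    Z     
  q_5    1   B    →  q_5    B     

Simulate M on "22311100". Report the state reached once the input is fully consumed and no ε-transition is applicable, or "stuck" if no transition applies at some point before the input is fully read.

q_2

(q_0, 22311100, Z) ⊢ (q_2, 2311100, Z) ⊢ (q_3, 311100, BBZ) ⊢ (q_0, 311100, BZ) ⊢ (q_2, 311100, Z) ⊢ (q_2, 11100, BZ) ⊢ (q_0, 1100, BBZ) ⊢ (q_2, 1100, BZ) ⊢ (q_0, 100, BBZ) ⊢ (q_2, 100, BZ) ⊢ (q_0, 00, BBZ) ⊢ (q_2, 00, BZ) ⊢ (q_4, 0, Z) ⊢ (q_3, 0, BZ) ⊢ (q_0, 0, Z) ⊢ (q_0, ε, BBZ) ⊢ (q_2, ε, BZ)
All input consumed; M is in state q_2.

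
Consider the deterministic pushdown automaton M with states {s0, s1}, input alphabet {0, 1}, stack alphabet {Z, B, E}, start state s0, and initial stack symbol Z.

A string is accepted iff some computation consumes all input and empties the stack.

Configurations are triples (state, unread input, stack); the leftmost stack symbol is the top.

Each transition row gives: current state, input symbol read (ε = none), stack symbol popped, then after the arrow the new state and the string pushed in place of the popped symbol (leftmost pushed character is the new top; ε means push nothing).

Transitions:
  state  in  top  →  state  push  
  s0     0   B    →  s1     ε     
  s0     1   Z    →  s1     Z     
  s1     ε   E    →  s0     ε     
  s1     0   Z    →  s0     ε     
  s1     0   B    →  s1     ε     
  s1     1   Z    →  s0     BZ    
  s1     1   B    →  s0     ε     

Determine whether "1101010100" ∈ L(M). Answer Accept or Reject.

Accept

(s0, 1101010100, Z) ⊢ (s1, 101010100, Z) ⊢ (s0, 01010100, BZ) ⊢ (s1, 1010100, Z) ⊢ (s0, 010100, BZ) ⊢ (s1, 10100, Z) ⊢ (s0, 0100, BZ) ⊢ (s1, 100, Z) ⊢ (s0, 00, BZ) ⊢ (s1, 0, Z) ⊢ (s0, ε, ε)
All input consumed and the stack is empty.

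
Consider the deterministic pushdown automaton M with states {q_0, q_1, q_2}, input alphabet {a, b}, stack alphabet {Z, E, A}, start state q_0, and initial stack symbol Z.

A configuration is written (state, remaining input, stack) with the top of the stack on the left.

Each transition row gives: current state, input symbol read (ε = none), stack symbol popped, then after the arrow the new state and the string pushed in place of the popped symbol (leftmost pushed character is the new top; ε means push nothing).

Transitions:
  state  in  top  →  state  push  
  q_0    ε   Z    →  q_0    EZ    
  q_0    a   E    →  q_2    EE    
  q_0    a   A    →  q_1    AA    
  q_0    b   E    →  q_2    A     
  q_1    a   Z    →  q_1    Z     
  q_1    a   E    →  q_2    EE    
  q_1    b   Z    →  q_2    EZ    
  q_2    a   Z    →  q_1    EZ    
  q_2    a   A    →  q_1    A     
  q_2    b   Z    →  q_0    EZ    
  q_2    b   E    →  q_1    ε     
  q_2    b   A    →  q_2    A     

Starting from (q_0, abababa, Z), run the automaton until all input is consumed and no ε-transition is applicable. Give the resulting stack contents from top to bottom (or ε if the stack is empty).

EEZ

(q_0, abababa, Z)
  ε-move, top Z: go to q_0, push EZ → (q_0, abababa, EZ)
  read a, top E: go to q_2, push EE → (q_2, bababa, EEZ)
  read b, top E: go to q_1, push ε → (q_1, ababa, EZ)
  read a, top E: go to q_2, push EE → (q_2, baba, EEZ)
  read b, top E: go to q_1, push ε → (q_1, aba, EZ)
  read a, top E: go to q_2, push EE → (q_2, ba, EEZ)
  read b, top E: go to q_1, push ε → (q_1, a, EZ)
  read a, top E: go to q_2, push EE → (q_2, ε, EEZ)
All input consumed in state q_2 with stack EEZ.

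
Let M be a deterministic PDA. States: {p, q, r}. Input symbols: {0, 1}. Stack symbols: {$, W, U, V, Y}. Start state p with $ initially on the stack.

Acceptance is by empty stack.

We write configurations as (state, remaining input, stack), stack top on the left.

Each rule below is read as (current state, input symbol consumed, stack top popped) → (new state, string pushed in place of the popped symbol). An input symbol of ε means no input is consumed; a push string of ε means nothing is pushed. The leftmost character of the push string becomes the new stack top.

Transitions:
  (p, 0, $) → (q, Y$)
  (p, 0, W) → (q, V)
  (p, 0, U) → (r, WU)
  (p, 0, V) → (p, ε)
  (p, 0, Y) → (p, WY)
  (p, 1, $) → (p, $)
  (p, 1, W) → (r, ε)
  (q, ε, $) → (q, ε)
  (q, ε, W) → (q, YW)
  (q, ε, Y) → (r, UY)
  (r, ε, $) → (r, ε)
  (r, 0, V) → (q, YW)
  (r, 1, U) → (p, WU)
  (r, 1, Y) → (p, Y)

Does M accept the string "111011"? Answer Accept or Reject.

(p, 111011, $) ⊢ (p, 11011, $) ⊢ (p, 1011, $) ⊢ (p, 011, $) ⊢ (q, 11, Y$) ⊢ (r, 11, UY$) ⊢ (p, 1, WUY$) ⊢ (r, ε, UY$)
All input consumed; stack is UY$, not empty, and no further ε-move applies.

Reject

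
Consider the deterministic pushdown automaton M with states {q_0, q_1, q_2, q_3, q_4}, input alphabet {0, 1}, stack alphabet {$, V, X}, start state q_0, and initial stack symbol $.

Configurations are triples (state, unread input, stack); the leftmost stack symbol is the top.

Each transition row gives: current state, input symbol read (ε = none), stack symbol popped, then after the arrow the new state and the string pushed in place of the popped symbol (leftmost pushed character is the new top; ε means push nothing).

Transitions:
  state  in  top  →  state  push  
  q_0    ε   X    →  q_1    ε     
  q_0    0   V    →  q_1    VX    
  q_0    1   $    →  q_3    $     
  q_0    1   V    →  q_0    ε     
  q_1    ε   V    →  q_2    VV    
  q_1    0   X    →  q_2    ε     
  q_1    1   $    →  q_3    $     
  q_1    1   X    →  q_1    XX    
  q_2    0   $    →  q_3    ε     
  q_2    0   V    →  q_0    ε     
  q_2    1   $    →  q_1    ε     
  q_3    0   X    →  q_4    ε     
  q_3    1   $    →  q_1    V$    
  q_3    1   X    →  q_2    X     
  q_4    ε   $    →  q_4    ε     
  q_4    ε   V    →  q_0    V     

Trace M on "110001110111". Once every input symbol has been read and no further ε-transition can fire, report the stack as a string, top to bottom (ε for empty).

(q_0, 110001110111, $)
  read 1, top $: go to q_3, push $ → (q_3, 10001110111, $)
  read 1, top $: go to q_1, push V$ → (q_1, 0001110111, V$)
  ε-move, top V: go to q_2, push VV → (q_2, 0001110111, VV$)
  read 0, top V: go to q_0, push ε → (q_0, 001110111, V$)
  read 0, top V: go to q_1, push VX → (q_1, 01110111, VX$)
  ε-move, top V: go to q_2, push VV → (q_2, 01110111, VVX$)
  read 0, top V: go to q_0, push ε → (q_0, 1110111, VX$)
  read 1, top V: go to q_0, push ε → (q_0, 110111, X$)
  ε-move, top X: go to q_1, push ε → (q_1, 110111, $)
  read 1, top $: go to q_3, push $ → (q_3, 10111, $)
  read 1, top $: go to q_1, push V$ → (q_1, 0111, V$)
  ε-move, top V: go to q_2, push VV → (q_2, 0111, VV$)
  read 0, top V: go to q_0, push ε → (q_0, 111, V$)
  read 1, top V: go to q_0, push ε → (q_0, 11, $)
  read 1, top $: go to q_3, push $ → (q_3, 1, $)
  read 1, top $: go to q_1, push V$ → (q_1, ε, V$)
  ε-move, top V: go to q_2, push VV → (q_2, ε, VV$)
All input consumed in state q_2 with stack VV$.

VV$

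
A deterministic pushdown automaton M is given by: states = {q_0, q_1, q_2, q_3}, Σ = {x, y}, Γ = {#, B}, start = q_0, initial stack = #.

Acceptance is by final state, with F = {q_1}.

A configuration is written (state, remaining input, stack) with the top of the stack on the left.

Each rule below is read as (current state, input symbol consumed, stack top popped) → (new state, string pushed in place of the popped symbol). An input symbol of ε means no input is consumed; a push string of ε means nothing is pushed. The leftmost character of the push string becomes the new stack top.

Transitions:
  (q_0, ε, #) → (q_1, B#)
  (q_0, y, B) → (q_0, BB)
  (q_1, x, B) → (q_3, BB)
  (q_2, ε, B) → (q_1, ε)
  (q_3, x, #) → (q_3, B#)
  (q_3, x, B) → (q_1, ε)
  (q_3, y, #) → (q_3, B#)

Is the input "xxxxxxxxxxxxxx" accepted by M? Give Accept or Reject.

Accept

(q_0, xxxxxxxxxxxxxx, #) ⊢ (q_1, xxxxxxxxxxxxxx, B#) ⊢ (q_3, xxxxxxxxxxxxx, BB#) ⊢ (q_1, xxxxxxxxxxxx, B#) ⊢ (q_3, xxxxxxxxxxx, BB#) ⊢ (q_1, xxxxxxxxxx, B#) ⊢ (q_3, xxxxxxxxx, BB#) ⊢ (q_1, xxxxxxxx, B#) ⊢ (q_3, xxxxxxx, BB#) ⊢ (q_1, xxxxxx, B#) ⊢ (q_3, xxxxx, BB#) ⊢ (q_1, xxxx, B#) ⊢ (q_3, xxx, BB#) ⊢ (q_1, xx, B#) ⊢ (q_3, x, BB#) ⊢ (q_1, ε, B#)
All input consumed; state q_1 ∈ F.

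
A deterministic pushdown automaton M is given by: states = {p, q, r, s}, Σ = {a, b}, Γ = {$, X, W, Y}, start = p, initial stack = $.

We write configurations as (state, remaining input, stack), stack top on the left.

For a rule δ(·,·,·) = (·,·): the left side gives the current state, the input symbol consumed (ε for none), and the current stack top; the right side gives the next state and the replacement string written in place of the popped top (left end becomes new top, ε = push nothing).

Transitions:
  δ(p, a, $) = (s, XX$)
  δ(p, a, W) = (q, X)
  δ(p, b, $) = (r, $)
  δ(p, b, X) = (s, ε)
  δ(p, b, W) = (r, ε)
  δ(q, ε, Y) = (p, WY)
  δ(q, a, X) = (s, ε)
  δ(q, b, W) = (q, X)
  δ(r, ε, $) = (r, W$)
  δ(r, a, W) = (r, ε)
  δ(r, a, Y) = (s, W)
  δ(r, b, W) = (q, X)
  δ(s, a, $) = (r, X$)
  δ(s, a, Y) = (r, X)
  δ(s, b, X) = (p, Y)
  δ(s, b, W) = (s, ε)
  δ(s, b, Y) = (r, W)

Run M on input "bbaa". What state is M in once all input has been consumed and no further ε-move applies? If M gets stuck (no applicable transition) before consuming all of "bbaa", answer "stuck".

r

(p, bbaa, $) ⊢ (r, baa, $) ⊢ (r, baa, W$) ⊢ (q, aa, X$) ⊢ (s, a, $) ⊢ (r, ε, X$)
All input consumed; M is in state r.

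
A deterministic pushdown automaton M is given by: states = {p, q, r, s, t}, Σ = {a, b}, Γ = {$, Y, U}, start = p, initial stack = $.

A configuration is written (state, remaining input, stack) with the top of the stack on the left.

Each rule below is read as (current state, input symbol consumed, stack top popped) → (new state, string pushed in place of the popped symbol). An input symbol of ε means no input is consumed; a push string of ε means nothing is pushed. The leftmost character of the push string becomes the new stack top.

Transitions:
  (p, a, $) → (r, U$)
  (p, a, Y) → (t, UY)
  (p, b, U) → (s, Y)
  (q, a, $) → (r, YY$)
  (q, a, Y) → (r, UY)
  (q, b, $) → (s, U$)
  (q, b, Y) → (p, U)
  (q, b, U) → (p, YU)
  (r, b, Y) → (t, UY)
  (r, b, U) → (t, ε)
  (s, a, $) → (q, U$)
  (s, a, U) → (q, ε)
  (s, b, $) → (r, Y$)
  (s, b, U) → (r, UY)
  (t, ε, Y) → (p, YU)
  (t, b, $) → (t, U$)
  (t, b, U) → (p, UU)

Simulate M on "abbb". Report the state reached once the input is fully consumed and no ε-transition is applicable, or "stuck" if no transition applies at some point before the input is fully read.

p

(p, abbb, $)
  read a, top $: go to r, push U$ → (r, bbb, U$)
  read b, top U: go to t, push ε → (t, bb, $)
  read b, top $: go to t, push U$ → (t, b, U$)
  read b, top U: go to p, push UU → (p, ε, UU$)
All input consumed; M is in state p.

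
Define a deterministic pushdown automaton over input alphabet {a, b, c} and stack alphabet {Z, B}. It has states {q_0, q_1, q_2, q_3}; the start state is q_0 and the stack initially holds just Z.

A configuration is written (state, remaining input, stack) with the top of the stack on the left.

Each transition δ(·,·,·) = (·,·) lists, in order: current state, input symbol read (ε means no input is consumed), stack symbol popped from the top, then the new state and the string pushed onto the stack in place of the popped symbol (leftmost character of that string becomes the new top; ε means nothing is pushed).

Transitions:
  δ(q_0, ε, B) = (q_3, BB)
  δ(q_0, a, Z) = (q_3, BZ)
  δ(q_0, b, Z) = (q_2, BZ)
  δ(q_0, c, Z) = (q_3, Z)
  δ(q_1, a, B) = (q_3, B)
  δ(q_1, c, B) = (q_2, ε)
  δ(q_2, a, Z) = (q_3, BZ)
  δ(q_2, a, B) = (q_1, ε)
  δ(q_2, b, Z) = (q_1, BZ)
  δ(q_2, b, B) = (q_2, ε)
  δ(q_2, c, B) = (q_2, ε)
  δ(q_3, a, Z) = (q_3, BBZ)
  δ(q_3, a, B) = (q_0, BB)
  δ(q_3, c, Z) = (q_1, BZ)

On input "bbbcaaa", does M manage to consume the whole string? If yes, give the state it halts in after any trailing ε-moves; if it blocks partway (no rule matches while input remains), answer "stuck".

(q_0, bbbcaaa, Z)
  read b, top Z: go to q_2, push BZ → (q_2, bbcaaa, BZ)
  read b, top B: go to q_2, push ε → (q_2, bcaaa, Z)
  read b, top Z: go to q_1, push BZ → (q_1, caaa, BZ)
  read c, top B: go to q_2, push ε → (q_2, aaa, Z)
  read a, top Z: go to q_3, push BZ → (q_3, aa, BZ)
  read a, top B: go to q_0, push BB → (q_0, a, BBZ)
  ε-move, top B: go to q_3, push BB → (q_3, a, BBBZ)
  read a, top B: go to q_0, push BB → (q_0, ε, BBBBZ)
  ε-move, top B: go to q_3, push BB → (q_3, ε, BBBBBZ)
All input consumed; M is in state q_3.

q_3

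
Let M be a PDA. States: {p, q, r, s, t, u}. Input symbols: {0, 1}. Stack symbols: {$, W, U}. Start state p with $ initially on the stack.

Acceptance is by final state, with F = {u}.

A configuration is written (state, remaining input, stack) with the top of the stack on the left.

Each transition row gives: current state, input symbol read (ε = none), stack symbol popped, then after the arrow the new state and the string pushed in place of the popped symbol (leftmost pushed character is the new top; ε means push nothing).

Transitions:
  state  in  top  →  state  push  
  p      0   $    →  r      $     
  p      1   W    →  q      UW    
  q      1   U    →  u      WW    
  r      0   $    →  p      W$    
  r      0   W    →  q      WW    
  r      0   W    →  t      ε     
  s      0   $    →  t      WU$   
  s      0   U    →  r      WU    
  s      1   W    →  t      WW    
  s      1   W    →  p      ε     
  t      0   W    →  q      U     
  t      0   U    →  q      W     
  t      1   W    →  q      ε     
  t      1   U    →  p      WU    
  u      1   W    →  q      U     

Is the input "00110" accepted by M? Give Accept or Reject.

Reject

No computation consumes all input and reaches a final state.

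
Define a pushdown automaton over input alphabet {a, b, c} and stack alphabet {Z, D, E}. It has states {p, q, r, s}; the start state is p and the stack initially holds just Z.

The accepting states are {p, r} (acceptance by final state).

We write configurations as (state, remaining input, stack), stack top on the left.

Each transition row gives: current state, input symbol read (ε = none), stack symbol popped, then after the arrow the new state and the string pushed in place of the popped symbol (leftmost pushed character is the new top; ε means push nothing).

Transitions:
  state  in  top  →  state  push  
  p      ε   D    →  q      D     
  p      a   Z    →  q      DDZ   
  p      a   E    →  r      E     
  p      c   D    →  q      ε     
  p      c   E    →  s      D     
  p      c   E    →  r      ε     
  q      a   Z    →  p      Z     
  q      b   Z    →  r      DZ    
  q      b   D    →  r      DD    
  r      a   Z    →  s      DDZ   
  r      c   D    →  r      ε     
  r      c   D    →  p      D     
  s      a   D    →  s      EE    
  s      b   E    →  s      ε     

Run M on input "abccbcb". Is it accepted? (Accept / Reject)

One accepting computation: (p, abccbcb, Z) ⊢ (q, bccbcb, DDZ) ⊢ (r, ccbcb, DDDZ) ⊢ (p, cbcb, DDDZ) ⊢ (q, bcb, DDZ) ⊢ (r, cb, DDDZ) ⊢ (p, b, DDDZ) ⊢ (q, b, DDDZ) ⊢ (r, ε, DDDDZ)
All input consumed and state r ∈ F.

Accept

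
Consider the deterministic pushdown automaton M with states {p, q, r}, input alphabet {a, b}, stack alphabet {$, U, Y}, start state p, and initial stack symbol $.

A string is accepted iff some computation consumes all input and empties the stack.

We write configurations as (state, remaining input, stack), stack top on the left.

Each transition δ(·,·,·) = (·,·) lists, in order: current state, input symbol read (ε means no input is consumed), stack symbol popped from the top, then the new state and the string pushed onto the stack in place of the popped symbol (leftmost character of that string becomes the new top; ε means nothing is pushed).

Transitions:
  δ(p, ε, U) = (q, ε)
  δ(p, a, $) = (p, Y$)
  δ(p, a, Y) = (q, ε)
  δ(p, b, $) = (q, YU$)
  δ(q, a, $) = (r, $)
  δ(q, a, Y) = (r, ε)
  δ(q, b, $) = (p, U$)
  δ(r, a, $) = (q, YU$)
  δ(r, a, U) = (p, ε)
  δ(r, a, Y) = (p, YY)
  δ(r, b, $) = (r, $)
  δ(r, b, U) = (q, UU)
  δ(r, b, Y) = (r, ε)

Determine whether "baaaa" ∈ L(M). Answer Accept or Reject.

Reject

(p, baaaa, $) ⊢ (q, aaaa, YU$) ⊢ (r, aaa, U$) ⊢ (p, aa, $) ⊢ (p, a, Y$) ⊢ (q, ε, $)
All input consumed; stack is $, not empty, and no further ε-move applies.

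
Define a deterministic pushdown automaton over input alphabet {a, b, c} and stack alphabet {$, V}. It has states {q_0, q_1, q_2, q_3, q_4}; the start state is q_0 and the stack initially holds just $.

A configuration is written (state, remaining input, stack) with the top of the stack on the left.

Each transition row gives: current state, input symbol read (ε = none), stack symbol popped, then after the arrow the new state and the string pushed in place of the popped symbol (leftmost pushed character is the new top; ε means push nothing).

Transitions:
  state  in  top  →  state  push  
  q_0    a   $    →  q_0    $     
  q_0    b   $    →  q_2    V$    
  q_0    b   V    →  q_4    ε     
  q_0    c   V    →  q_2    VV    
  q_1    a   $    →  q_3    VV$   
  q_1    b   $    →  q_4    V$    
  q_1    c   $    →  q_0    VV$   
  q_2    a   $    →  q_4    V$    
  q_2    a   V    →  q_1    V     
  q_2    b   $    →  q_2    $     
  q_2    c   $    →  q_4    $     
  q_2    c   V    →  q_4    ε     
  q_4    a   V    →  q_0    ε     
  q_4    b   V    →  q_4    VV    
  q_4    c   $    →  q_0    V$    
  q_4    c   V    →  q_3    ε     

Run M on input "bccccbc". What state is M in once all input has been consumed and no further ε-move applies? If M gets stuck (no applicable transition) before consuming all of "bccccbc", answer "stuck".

(q_0, bccccbc, $)
  read b, top $: go to q_2, push V$ → (q_2, ccccbc, V$)
  read c, top V: go to q_4, push ε → (q_4, cccbc, $)
  read c, top $: go to q_0, push V$ → (q_0, ccbc, V$)
  read c, top V: go to q_2, push VV → (q_2, cbc, VV$)
  read c, top V: go to q_4, push ε → (q_4, bc, V$)
  read b, top V: go to q_4, push VV → (q_4, c, VV$)
  read c, top V: go to q_3, push ε → (q_3, ε, V$)
All input consumed; M is in state q_3.

q_3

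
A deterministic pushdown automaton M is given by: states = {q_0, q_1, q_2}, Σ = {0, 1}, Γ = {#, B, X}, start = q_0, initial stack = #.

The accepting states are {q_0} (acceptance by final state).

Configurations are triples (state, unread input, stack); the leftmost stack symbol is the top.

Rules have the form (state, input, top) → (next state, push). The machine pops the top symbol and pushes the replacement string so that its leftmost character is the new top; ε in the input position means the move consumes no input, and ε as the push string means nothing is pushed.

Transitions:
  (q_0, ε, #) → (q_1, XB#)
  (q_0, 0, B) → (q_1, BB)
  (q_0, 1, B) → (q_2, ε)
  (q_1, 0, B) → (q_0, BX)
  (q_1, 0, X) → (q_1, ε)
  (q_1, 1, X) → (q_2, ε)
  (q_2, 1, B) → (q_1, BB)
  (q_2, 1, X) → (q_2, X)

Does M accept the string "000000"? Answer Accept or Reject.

(q_0, 000000, #)
  ε-move, top #: go to q_1, push XB# → (q_1, 000000, XB#)
  read 0, top X: go to q_1, push ε → (q_1, 00000, B#)
  read 0, top B: go to q_0, push BX → (q_0, 0000, BX#)
  read 0, top B: go to q_1, push BB → (q_1, 000, BBX#)
  read 0, top B: go to q_0, push BX → (q_0, 00, BXBX#)
  read 0, top B: go to q_1, push BB → (q_1, 0, BBXBX#)
  read 0, top B: go to q_0, push BX → (q_0, ε, BXBXBX#)
All input consumed; state q_0 ∈ F.

Accept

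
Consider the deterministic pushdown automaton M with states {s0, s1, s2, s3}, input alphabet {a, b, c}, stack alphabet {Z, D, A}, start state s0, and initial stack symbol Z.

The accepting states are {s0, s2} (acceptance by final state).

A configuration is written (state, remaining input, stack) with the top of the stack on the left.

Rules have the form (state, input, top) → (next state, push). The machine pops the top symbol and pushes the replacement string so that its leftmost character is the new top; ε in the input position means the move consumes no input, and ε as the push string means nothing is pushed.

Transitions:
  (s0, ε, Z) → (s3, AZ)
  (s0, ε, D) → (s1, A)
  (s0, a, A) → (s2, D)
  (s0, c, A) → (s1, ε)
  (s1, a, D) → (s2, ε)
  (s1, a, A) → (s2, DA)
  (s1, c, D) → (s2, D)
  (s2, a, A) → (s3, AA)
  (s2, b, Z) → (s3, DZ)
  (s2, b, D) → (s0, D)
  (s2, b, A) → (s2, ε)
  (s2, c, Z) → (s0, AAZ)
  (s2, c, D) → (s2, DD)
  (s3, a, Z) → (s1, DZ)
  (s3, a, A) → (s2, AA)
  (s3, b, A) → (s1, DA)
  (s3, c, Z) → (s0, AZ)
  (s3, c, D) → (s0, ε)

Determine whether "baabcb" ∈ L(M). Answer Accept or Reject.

Accept

(s0, baabcb, Z)
  ε-move, top Z: go to s3, push AZ → (s3, baabcb, AZ)
  read b, top A: go to s1, push DA → (s1, aabcb, DAZ)
  read a, top D: go to s2, push ε → (s2, abcb, AZ)
  read a, top A: go to s3, push AA → (s3, bcb, AAZ)
  read b, top A: go to s1, push DA → (s1, cb, DAAZ)
  read c, top D: go to s2, push D → (s2, b, DAAZ)
  read b, top D: go to s0, push D → (s0, ε, DAAZ)
All input consumed; state s0 ∈ F.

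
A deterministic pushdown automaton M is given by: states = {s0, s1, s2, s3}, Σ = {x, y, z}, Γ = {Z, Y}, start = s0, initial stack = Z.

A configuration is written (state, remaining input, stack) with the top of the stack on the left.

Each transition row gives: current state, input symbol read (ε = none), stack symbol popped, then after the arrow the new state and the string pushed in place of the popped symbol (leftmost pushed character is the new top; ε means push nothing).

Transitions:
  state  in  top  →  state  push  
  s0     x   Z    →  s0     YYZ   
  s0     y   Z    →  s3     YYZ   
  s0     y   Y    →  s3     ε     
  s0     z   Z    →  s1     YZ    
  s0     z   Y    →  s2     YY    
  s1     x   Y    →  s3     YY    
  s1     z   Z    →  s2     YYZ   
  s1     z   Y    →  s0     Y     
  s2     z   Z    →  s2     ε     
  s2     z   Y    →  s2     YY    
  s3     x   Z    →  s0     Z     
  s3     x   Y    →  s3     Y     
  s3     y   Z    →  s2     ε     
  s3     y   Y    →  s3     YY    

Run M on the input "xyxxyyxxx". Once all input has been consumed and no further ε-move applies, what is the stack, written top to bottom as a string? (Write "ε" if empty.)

(s0, xyxxyyxxx, Z)
  read x, top Z: go to s0, push YYZ → (s0, yxxyyxxx, YYZ)
  read y, top Y: go to s3, push ε → (s3, xxyyxxx, YZ)
  read x, top Y: go to s3, push Y → (s3, xyyxxx, YZ)
  read x, top Y: go to s3, push Y → (s3, yyxxx, YZ)
  read y, top Y: go to s3, push YY → (s3, yxxx, YYZ)
  read y, top Y: go to s3, push YY → (s3, xxx, YYYZ)
  read x, top Y: go to s3, push Y → (s3, xx, YYYZ)
  read x, top Y: go to s3, push Y → (s3, x, YYYZ)
  read x, top Y: go to s3, push Y → (s3, ε, YYYZ)
All input consumed in state s3 with stack YYYZ.

YYYZ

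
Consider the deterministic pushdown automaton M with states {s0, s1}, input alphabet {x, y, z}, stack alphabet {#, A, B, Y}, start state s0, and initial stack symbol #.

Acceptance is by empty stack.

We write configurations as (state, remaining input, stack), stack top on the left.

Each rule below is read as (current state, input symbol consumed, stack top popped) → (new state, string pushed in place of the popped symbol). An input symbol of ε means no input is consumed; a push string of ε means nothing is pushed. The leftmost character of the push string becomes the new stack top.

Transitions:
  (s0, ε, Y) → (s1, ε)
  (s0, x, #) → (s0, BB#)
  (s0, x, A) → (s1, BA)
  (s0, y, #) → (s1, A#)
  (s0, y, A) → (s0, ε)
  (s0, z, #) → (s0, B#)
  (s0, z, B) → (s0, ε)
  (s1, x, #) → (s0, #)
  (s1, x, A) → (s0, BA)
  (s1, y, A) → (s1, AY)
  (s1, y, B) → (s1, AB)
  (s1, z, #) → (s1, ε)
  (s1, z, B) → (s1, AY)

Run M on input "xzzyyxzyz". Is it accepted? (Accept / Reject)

Accept

(s0, xzzyyxzyz, #)
  read x, top #: go to s0, push BB# → (s0, zzyyxzyz, BB#)
  read z, top B: go to s0, push ε → (s0, zyyxzyz, B#)
  read z, top B: go to s0, push ε → (s0, yyxzyz, #)
  read y, top #: go to s1, push A# → (s1, yxzyz, A#)
  read y, top A: go to s1, push AY → (s1, xzyz, AY#)
  read x, top A: go to s0, push BA → (s0, zyz, BAY#)
  read z, top B: go to s0, push ε → (s0, yz, AY#)
  read y, top A: go to s0, push ε → (s0, z, Y#)
  ε-move, top Y: go to s1, push ε → (s1, z, #)
  read z, top #: go to s1, push ε → (s1, ε, ε)
All input consumed and the stack is empty.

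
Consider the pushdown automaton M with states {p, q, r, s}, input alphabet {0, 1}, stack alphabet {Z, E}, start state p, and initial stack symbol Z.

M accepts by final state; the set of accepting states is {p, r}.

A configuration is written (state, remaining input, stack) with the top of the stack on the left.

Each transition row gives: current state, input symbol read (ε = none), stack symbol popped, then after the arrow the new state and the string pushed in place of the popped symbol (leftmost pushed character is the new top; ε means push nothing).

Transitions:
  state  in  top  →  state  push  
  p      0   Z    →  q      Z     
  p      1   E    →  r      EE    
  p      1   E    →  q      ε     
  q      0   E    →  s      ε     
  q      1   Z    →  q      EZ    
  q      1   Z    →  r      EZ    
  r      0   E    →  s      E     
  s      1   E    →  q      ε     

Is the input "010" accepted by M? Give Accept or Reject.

Reject

No computation consumes all input and reaches a final state.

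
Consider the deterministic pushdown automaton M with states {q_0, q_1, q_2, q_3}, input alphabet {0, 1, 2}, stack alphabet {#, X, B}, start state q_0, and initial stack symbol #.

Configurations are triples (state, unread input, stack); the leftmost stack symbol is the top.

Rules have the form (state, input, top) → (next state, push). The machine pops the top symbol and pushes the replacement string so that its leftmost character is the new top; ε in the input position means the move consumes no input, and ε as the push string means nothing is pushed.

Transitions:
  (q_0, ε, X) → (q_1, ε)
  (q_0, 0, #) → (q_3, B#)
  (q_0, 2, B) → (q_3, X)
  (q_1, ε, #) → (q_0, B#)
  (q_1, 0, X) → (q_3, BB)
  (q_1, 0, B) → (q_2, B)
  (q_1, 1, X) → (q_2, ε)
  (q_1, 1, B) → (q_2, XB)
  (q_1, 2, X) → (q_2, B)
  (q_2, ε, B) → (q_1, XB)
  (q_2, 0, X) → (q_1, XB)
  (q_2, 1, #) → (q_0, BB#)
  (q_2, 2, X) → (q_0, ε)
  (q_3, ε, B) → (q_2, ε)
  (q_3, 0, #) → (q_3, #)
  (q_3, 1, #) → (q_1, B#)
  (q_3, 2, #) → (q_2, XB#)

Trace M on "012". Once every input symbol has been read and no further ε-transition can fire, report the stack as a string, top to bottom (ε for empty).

(q_0, 012, #)
  read 0, top #: go to q_3, push B# → (q_3, 12, B#)
  ε-move, top B: go to q_2, push ε → (q_2, 12, #)
  read 1, top #: go to q_0, push BB# → (q_0, 2, BB#)
  read 2, top B: go to q_3, push X → (q_3, ε, XB#)
All input consumed in state q_3 with stack XB#.

XB#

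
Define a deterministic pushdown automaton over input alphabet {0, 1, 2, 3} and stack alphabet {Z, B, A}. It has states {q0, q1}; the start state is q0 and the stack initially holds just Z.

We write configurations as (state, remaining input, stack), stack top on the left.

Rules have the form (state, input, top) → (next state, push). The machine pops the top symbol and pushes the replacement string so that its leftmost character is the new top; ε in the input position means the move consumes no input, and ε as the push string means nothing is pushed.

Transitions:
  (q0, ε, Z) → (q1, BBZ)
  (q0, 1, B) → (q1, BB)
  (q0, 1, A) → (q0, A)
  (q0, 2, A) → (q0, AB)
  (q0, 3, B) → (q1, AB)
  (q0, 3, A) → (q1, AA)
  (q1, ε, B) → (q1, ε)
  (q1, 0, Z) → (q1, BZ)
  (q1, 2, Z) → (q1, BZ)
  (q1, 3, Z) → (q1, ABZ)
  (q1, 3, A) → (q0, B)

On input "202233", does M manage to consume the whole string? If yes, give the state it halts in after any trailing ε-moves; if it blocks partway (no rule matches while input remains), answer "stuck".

q0

(q0, 202233, Z)
  ε-move, top Z: go to q1, push BBZ → (q1, 202233, BBZ)
  ε-move, top B: go to q1, push ε → (q1, 202233, BZ)
  ε-move, top B: go to q1, push ε → (q1, 202233, Z)
  read 2, top Z: go to q1, push BZ → (q1, 02233, BZ)
  ε-move, top B: go to q1, push ε → (q1, 02233, Z)
  read 0, top Z: go to q1, push BZ → (q1, 2233, BZ)
  ε-move, top B: go to q1, push ε → (q1, 2233, Z)
  read 2, top Z: go to q1, push BZ → (q1, 233, BZ)
  ε-move, top B: go to q1, push ε → (q1, 233, Z)
  read 2, top Z: go to q1, push BZ → (q1, 33, BZ)
  ε-move, top B: go to q1, push ε → (q1, 33, Z)
  read 3, top Z: go to q1, push ABZ → (q1, 3, ABZ)
  read 3, top A: go to q0, push B → (q0, ε, BBZ)
All input consumed; M is in state q0.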